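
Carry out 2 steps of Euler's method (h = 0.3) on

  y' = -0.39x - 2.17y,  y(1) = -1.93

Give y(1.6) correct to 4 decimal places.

Euler: y_{n+1} = y_n + h·f(x_n, y_n).
x=1.000000, y=-1.930000: f=3.798100 → y ← -1.930000 + 0.3·3.798100 = -0.790570
x=1.300000, y=-0.790570: f=1.208537 → y ← -0.790570 + 0.3·1.208537 = -0.428009
y(1.6) ≈ -0.4280

-0.4280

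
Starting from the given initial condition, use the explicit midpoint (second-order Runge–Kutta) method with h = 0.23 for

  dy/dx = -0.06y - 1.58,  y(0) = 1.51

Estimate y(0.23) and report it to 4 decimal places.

1.1284

Midpoint: k1 = f(x_n, y_n); k2 = f(x_n + h/2, y_n + (h/2)·k1); y_{n+1} = y_n + h·k2.
x=0.000000, y=1.510000:
  k1 = f(0.000000, 1.510000) = -1.670600
  k2 = f(0.115000, 1.317881) = -1.659073
  y ← 1.510000 + 0.23·(-1.659073) = 1.128413
y(0.23) ≈ 1.1284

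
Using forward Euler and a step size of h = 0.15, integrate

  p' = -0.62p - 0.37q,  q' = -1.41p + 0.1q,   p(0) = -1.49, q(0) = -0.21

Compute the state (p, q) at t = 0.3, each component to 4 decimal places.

-1.2208, 0.3869

Euler on (p,q): p_{n+1} = p_n + h·p', q_{n+1} = q_n + h·q'.
0.000000: (-1.490000, -0.210000); f=(1.001500, 2.079900) → (-1.339775, 0.101985)
0.150000: (-1.339775, 0.101985); f=(0.792926, 1.899281) → (-1.220836, 0.386877)
(p(0.3), q(0.3)) ≈ (-1.2208, 0.3869)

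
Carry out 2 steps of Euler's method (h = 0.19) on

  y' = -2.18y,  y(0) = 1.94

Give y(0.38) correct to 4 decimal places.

0.6657

Euler: y_{n+1} = y_n + h·f(s_n, y_n).
s=0.000000, y=1.940000: f=-4.229200 → y ← 1.940000 + 0.19·(-4.229200) = 1.136452
s=0.190000, y=1.136452: f=-2.477465 → y ← 1.136452 + 0.19·(-2.477465) = 0.665734
y(0.38) ≈ 0.6657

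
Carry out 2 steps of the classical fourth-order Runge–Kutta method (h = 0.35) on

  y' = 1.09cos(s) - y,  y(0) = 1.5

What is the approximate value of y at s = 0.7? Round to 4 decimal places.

RK4: k1 = f(s_n, y_n); k2 = f(s_n + h/2, y_n + (h/2)·k1); k3 = f(s_n + h/2, y_n + (h/2)·k2); k4 = f(s_n + h, y_n + h·k3); y_{n+1} = y_n + (h/6)·(k1 + 2k2 + 2k3 + k4).
s=0.000000, y=1.500000:
  k1 = f(0.000000, 1.500000) = -0.410000
  k2 = f(0.175000, 1.428250) = -0.354898
  k3 = f(0.175000, 1.437893) = -0.364541
  k4 = f(0.350000, 1.372411) = -0.348494
  y ← 1.500000 + (0.35/6)·(k1 + 2k2 + 2k3 + k4) = 1.371820
s=0.350000, y=1.371820:
  k1 = f(0.350000, 1.371820) = -0.347904
  k2 = f(0.525000, 1.310937) = -0.367734
  k3 = f(0.525000, 1.307467) = -0.364263
  k4 = f(0.700000, 1.244328) = -0.410650
  y ← 1.371820 + (0.35/6)·(k1 + 2k2 + 2k3 + k4) = 1.242171
y(0.7) ≈ 1.2422

1.2422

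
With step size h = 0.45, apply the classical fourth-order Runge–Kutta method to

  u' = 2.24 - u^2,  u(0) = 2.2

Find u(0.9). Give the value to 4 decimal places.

1.5472

RK4: k1 = f(t_n, u_n); k2 = f(t_n + h/2, u_n + (h/2)·k1); k3 = f(t_n + h/2, u_n + (h/2)·k2); k4 = f(t_n + h, u_n + h·k3); u_{n+1} = u_n + (h/6)·(k1 + 2k2 + 2k3 + k4).
t=0.000000, u=2.200000:
  k1 = f(0.000000, 2.200000) = -2.600000
  k2 = f(0.225000, 1.615000) = -0.368225
  k3 = f(0.225000, 2.117149) = -2.242321
  k4 = f(0.450000, 1.190955) = 0.821625
  u ← 2.200000 + (0.45/6)·(k1 + 2k2 + 2k3 + k4) = 1.675040
t=0.450000, u=1.675040:
  k1 = f(0.450000, 1.675040) = -0.565759
  k2 = f(0.675000, 1.547744) = -0.155512
  k3 = f(0.675000, 1.640050) = -0.449763
  k4 = f(0.900000, 1.472647) = 0.071312
  u ← 1.675040 + (0.45/6)·(k1 + 2k2 + 2k3 + k4) = 1.547165
u(0.9) ≈ 1.5472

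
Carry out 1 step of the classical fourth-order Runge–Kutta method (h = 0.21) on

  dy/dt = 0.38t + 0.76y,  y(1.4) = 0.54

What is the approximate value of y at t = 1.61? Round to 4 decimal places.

0.7634

RK4: k1 = f(t_n, y_n); k2 = f(t_n + h/2, y_n + (h/2)·k1); k3 = f(t_n + h/2, y_n + (h/2)·k2); k4 = f(t_n + h, y_n + h·k3); y_{n+1} = y_n + (h/6)·(k1 + 2k2 + 2k3 + k4).
t=1.400000, y=0.540000:
  k1 = f(1.400000, 0.540000) = 0.942400
  k2 = f(1.505000, 0.638952) = 1.057504
  k3 = f(1.505000, 0.651038) = 1.066689
  k4 = f(1.610000, 0.764005) = 1.192444
  y ← 0.540000 + (0.21/6)·(k1 + 2k2 + 2k3 + k4) = 0.763413
y(1.61) ≈ 0.7634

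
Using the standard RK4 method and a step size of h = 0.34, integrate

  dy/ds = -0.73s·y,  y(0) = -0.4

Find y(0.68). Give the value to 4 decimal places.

-0.3379

RK4: k1 = f(s_n, y_n); k2 = f(s_n + h/2, y_n + (h/2)·k1); k3 = f(s_n + h/2, y_n + (h/2)·k2); k4 = f(s_n + h, y_n + h·k3); y_{n+1} = y_n + (h/6)·(k1 + 2k2 + 2k3 + k4).
s=0.000000, y=-0.400000:
  k1 = f(0.000000, -0.400000) = 0.000000
  k2 = f(0.170000, -0.400000) = 0.049640
  k3 = f(0.170000, -0.391561) = 0.048593
  k4 = f(0.340000, -0.383478) = 0.095179
  y ← -0.400000 + (0.34/6)·(k1 + 2k2 + 2k3 + k4) = -0.383473
s=0.340000, y=-0.383473:
  k1 = f(0.340000, -0.383473) = 0.095178
  k2 = f(0.510000, -0.367293) = 0.136743
  k3 = f(0.510000, -0.360227) = 0.134113
  k4 = f(0.680000, -0.337875) = 0.167721
  y ← -0.383473 + (0.34/6)·(k1 + 2k2 + 2k3 + k4) = -0.337879
y(0.68) ≈ -0.3379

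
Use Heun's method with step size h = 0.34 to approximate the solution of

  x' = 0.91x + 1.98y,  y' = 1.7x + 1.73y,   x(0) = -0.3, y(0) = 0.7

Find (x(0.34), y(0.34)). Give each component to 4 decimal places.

0.2172, 1.1178

Heun on (x,y): k1 = f(s_n, state_n); k2 = f(s_n + h, state_n + h·k1); state_{n+1} = state_n + (h/2)·(k1 + k2).
0.000000: (-0.300000, 0.700000)
  k1 = (1.113000, 0.701000)
  predictor → (0.078420, 0.938340)
  k2 = (1.929275, 1.756642)
  → (0.217187, 1.117799)
(x(0.34), y(0.34)) ≈ (0.2172, 1.1178)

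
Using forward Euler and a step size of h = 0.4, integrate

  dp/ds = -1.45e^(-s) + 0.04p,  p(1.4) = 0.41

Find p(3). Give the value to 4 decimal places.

0.0795

Euler: p_{n+1} = p_n + h·f(s_n, p_n).
s=1.400000, p=0.410000: f=-0.341166 → p ← 0.410000 + 0.4·(-0.341166) = 0.273534
s=1.800000, p=0.273534: f=-0.228742 → p ← 0.273534 + 0.4·(-0.228742) = 0.182037
s=2.200000, p=0.182037: f=-0.153383 → p ← 0.182037 + 0.4·(-0.153383) = 0.120684
s=2.600000, p=0.120684: f=-0.102869 → p ← 0.120684 + 0.4·(-0.102869) = 0.079536
p(3) ≈ 0.0795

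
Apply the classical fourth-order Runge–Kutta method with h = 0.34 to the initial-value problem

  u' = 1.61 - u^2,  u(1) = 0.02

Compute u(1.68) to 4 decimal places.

0.8948

RK4: k1 = f(t_n, u_n); k2 = f(t_n + h/2, u_n + (h/2)·k1); k3 = f(t_n + h/2, u_n + (h/2)·k2); k4 = f(t_n + h, u_n + h·k3); u_{n+1} = u_n + (h/6)·(k1 + 2k2 + 2k3 + k4).
t=1.000000, u=0.020000:
  k1 = f(1.000000, 0.020000) = 1.609600
  k2 = f(1.170000, 0.293632) = 1.523780
  k3 = f(1.170000, 0.279043) = 1.532135
  k4 = f(1.340000, 0.540926) = 1.317399
  u ← 0.020000 + (0.34/6)·(k1 + 2k2 + 2k3 + k4) = 0.532200
t=1.340000, u=0.532200:
  k1 = f(1.340000, 0.532200) = 1.326763
  k2 = f(1.510000, 0.757750) = 1.035815
  k3 = f(1.510000, 0.708289) = 1.108327
  k4 = f(1.680000, 0.909031) = 0.783662
  u ← 0.532200 + (0.34/6)·(k1 + 2k2 + 2k3 + k4) = 0.894794
u(1.68) ≈ 0.8948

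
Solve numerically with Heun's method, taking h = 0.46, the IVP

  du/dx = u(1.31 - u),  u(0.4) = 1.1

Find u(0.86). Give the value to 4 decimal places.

1.1819

Heun: k1 = f(x_n, u_n); k2 = f(x_n + h, u_n + h·k1); u_{n+1} = u_n + (h/2)·(k1 + k2).
x=0.400000, u=1.100000:
  k1 = f(0.400000, 1.100000) = 0.231000
  k2 = f(0.860000, 1.206260) = 0.125137
  u ← 1.100000 + (0.46/2)·(0.231000 + 0.125137) = 1.181912
u(0.86) ≈ 1.1819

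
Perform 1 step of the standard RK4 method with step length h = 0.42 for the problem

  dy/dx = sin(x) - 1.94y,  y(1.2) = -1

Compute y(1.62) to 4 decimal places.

-0.1638

RK4: k1 = f(x_n, y_n); k2 = f(x_n + h/2, y_n + (h/2)·k1); k3 = f(x_n + h/2, y_n + (h/2)·k2); k4 = f(x_n + h, y_n + h·k3); y_{n+1} = y_n + (h/6)·(k1 + 2k2 + 2k3 + k4).
x=1.200000, y=-1.000000:
  k1 = f(1.200000, -1.000000) = 2.872039
  k2 = f(1.410000, -0.396872) = 1.757031
  k3 = f(1.410000, -0.631023) = 2.211286
  k4 = f(1.620000, -0.071260) = 1.137034
  y ← -1.000000 + (0.42/6)·(k1 + 2k2 + 2k3 + k4) = -0.163800
y(1.62) ≈ -0.1638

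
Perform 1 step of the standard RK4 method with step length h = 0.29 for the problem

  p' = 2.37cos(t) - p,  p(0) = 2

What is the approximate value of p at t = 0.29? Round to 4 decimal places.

2.0842

RK4: k1 = f(t_n, p_n); k2 = f(t_n + h/2, p_n + (h/2)·k1); k3 = f(t_n + h/2, p_n + (h/2)·k2); k4 = f(t_n + h, p_n + h·k3); p_{n+1} = p_n + (h/6)·(k1 + 2k2 + 2k3 + k4).
t=0.000000, p=2.000000:
  k1 = f(0.000000, 2.000000) = 0.370000
  k2 = f(0.145000, 2.053650) = 0.291479
  k3 = f(0.145000, 2.042264) = 0.302865
  k4 = f(0.290000, 2.087831) = 0.183207
  p ← 2.000000 + (0.29/6)·(k1 + 2k2 + 2k3 + k4) = 2.084192
p(0.29) ≈ 2.0842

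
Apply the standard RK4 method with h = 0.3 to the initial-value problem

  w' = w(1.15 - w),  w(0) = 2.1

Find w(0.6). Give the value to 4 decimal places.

1.4878

RK4: k1 = f(x_n, w_n); k2 = f(x_n + h/2, w_n + (h/2)·k1); k3 = f(x_n + h/2, w_n + (h/2)·k2); k4 = f(x_n + h, w_n + h·k3); w_{n+1} = w_n + (h/6)·(k1 + 2k2 + 2k3 + k4).
x=0.000000, w=2.100000:
  k1 = f(0.000000, 2.100000) = -1.995000
  k2 = f(0.150000, 1.800750) = -1.171838
  k3 = f(0.150000, 1.924224) = -1.489781
  k4 = f(0.300000, 1.653066) = -0.831601
  w ← 2.100000 + (0.3/6)·(k1 + 2k2 + 2k3 + k4) = 1.692508
x=0.300000, w=1.692508:
  k1 = f(0.300000, 1.692508) = -0.918199
  k2 = f(0.450000, 1.554778) = -0.629340
  k3 = f(0.450000, 1.598107) = -0.716123
  k4 = f(0.600000, 1.477671) = -0.484190
  w ← 1.692508 + (0.3/6)·(k1 + 2k2 + 2k3 + k4) = 1.487842
w(0.6) ≈ 1.4878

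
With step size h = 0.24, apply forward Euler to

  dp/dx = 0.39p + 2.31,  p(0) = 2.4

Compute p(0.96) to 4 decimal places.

Euler: p_{n+1} = p_n + h·f(x_n, p_n).
x=0.000000, p=2.400000: f=3.246000 → p ← 2.400000 + 0.24·3.246000 = 3.179040
x=0.240000, p=3.179040: f=3.549826 → p ← 3.179040 + 0.24·3.549826 = 4.030998
x=0.480000, p=4.030998: f=3.882089 → p ← 4.030998 + 0.24·3.882089 = 4.962700
x=0.720000, p=4.962700: f=4.245453 → p ← 4.962700 + 0.24·4.245453 = 5.981608
p(0.96) ≈ 5.9816

5.9816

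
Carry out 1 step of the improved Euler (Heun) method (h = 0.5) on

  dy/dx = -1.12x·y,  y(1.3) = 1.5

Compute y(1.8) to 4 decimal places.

0.7484

Heun: k1 = f(x_n, y_n); k2 = f(x_n + h, y_n + h·k1); y_{n+1} = y_n + (h/2)·(k1 + k2).
x=1.300000, y=1.500000:
  k1 = f(1.300000, 1.500000) = -2.184000
  k2 = f(1.800000, 0.408000) = -0.822528
  y ← 1.500000 + (0.5/2)·(-2.184000 + (-0.822528)) = 0.748368
y(1.8) ≈ 0.7484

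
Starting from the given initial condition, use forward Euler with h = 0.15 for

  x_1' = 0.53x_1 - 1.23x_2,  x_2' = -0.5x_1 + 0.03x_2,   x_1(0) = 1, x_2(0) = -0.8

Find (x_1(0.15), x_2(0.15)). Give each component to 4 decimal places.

1.2271, -0.8786

Euler on (x_1,x_2): x_1_{n+1} = x_1_n + h·x_1', x_2_{n+1} = x_2_n + h·x_2'.
0.000000: (1.000000, -0.800000); f=(1.514000, -0.524000) → (1.227100, -0.878600)
(x_1(0.15), x_2(0.15)) ≈ (1.2271, -0.8786)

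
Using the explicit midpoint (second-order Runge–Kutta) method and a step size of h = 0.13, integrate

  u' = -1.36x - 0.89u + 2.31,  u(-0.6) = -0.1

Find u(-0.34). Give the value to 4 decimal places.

Midpoint: k1 = f(x_n, u_n); k2 = f(x_n + h/2, u_n + (h/2)·k1); u_{n+1} = u_n + h·k2.
x=-0.600000, u=-0.100000:
  k1 = f(-0.600000, -0.100000) = 3.215000
  k2 = f(-0.535000, 0.108975) = 2.940612
  u ← -0.100000 + 0.13·2.940612 = 0.282280
x=-0.470000, u=0.282280:
  k1 = f(-0.470000, 0.282280) = 2.697971
  k2 = f(-0.405000, 0.457648) = 2.453494
  u ← 0.282280 + 0.13·2.453494 = 0.601234
u(-0.34) ≈ 0.6012

0.6012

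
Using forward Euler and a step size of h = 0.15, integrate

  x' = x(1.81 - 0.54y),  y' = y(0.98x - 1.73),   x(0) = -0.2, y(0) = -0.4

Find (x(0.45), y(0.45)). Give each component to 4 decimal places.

-0.4347, -0.1380

Euler on (x,y): x_{n+1} = x_n + h·x', y_{n+1} = y_n + h·y'.
0.000000: (-0.200000, -0.400000); f=(-0.405200, 0.770400) → (-0.260780, -0.284440)
0.150000: (-0.260780, -0.284440); f=(-0.512067, 0.564774) → (-0.337590, -0.199724)
0.300000: (-0.337590, -0.199724); f=(-0.647447, 0.411599) → (-0.434707, -0.137984)
(x(0.45), y(0.45)) ≈ (-0.4347, -0.1380)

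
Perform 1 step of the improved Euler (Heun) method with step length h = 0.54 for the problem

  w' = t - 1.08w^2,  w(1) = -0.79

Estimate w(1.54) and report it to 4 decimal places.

-0.3961

Heun: k1 = f(t_n, w_n); k2 = f(t_n + h, w_n + h·k1); w_{n+1} = w_n + (h/2)·(k1 + k2).
t=1.000000, w=-0.790000:
  k1 = f(1.000000, -0.790000) = 0.325972
  k2 = f(1.540000, -0.613975) = 1.132877
  w ← -0.790000 + (0.54/2)·(0.325972 + 1.132877) = -0.396111
w(1.54) ≈ -0.3961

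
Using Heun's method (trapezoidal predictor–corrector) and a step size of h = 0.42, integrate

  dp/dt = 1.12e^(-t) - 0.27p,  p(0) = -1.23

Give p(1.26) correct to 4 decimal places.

Heun: k1 = f(t_n, p_n); k2 = f(t_n + h, p_n + h·k1); p_{n+1} = p_n + (h/2)·(k1 + k2).
t=0.000000, p=-1.230000:
  k1 = f(0.000000, -1.230000) = 1.452100
  k2 = f(0.420000, -0.620118) = 0.903324
  p ← -1.230000 + (0.42/2)·(1.452100 + 0.903324) = -0.735361
t=0.420000, p=-0.735361:
  k1 = f(0.420000, -0.735361) = 0.934440
  k2 = f(0.840000, -0.342896) = 0.576098
  p ← -0.735361 + (0.42/2)·(0.934440 + 0.576098) = -0.418148
t=0.840000, p=-0.418148:
  k1 = f(0.840000, -0.418148) = 0.596416
  k2 = f(1.260000, -0.167653) = 0.362959
  p ← -0.418148 + (0.42/2)·(0.596416 + 0.362959) = -0.216679
p(1.26) ≈ -0.2167

-0.2167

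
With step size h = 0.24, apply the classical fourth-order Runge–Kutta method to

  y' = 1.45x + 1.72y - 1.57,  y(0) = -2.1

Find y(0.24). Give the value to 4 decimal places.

-3.5912

RK4: k1 = f(x_n, y_n); k2 = f(x_n + h/2, y_n + (h/2)·k1); k3 = f(x_n + h/2, y_n + (h/2)·k2); k4 = f(x_n + h, y_n + h·k3); y_{n+1} = y_n + (h/6)·(k1 + 2k2 + 2k3 + k4).
x=0.000000, y=-2.100000:
  k1 = f(0.000000, -2.100000) = -5.182000
  k2 = f(0.120000, -2.721840) = -6.077565
  k3 = f(0.120000, -2.829308) = -6.262409
  k4 = f(0.240000, -3.602978) = -7.419123
  y ← -2.100000 + (0.24/6)·(k1 + 2k2 + 2k3 + k4) = -3.591243
y(0.24) ≈ -3.5912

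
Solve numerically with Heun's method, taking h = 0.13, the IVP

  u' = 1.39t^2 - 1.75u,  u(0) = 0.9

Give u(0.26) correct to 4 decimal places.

Heun: k1 = f(t_n, u_n); k2 = f(t_n + h, u_n + h·k1); u_{n+1} = u_n + (h/2)·(k1 + k2).
t=0.000000, u=0.900000:
  k1 = f(0.000000, 0.900000) = -1.575000
  k2 = f(0.130000, 0.695250) = -1.193197
  u ← 0.900000 + (0.13/2)·(-1.575000 + (-1.193197)) = 0.720067
t=0.130000, u=0.720067:
  k1 = f(0.130000, 0.720067) = -1.236627
  k2 = f(0.260000, 0.559306) = -0.884821
  u ← 0.720067 + (0.13/2)·(-1.236627 + (-0.884821)) = 0.582173
u(0.26) ≈ 0.5822

0.5822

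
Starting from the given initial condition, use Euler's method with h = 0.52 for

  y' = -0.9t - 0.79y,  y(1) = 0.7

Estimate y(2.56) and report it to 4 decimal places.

-1.3931

Euler: y_{n+1} = y_n + h·f(t_n, y_n).
t=1.000000, y=0.700000: f=-1.453000 → y ← 0.700000 + 0.52·(-1.453000) = -0.055560
t=1.520000, y=-0.055560: f=-1.324108 → y ← -0.055560 + 0.52·(-1.324108) = -0.744096
t=2.040000, y=-0.744096: f=-1.248164 → y ← -0.744096 + 0.52·(-1.248164) = -1.393141
y(2.56) ≈ -1.3931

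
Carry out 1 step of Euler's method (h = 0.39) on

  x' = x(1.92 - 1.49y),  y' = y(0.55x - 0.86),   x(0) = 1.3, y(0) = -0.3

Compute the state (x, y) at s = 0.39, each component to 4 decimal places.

2.5001, -0.2830

Euler on (x,y): x_{n+1} = x_n + h·x', y_{n+1} = y_n + h·y'.
0.000000: (1.300000, -0.300000); f=(3.077100, 0.043500) → (2.500069, -0.283035)
(x(0.39), y(0.39)) ≈ (2.5001, -0.2830)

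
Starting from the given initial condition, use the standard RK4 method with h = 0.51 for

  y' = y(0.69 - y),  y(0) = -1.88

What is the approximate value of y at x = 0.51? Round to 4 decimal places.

-31.1946

RK4: k1 = f(x_n, y_n); k2 = f(x_n + h/2, y_n + (h/2)·k1); k3 = f(x_n + h/2, y_n + (h/2)·k2); k4 = f(x_n + h, y_n + h·k3); y_{n+1} = y_n + (h/6)·(k1 + 2k2 + 2k3 + k4).
x=0.000000, y=-1.880000:
  k1 = f(0.000000, -1.880000) = -4.831600
  k2 = f(0.255000, -3.112058) = -11.832225
  k3 = f(0.255000, -4.897217) = -27.361818
  k4 = f(0.510000, -15.834527) = -261.658076
  y ← -1.880000 + (0.51/6)·(k1 + 2k2 + 2k3 + k4) = -31.194610
y(0.51) ≈ -31.1946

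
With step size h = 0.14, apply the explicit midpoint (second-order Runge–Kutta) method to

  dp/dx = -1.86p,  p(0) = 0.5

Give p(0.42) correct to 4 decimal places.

0.2314

Midpoint: k1 = f(x_n, p_n); k2 = f(x_n + h/2, p_n + (h/2)·k1); p_{n+1} = p_n + h·k2.
x=0.000000, p=0.500000:
  k1 = f(0.000000, 0.500000) = -0.930000
  k2 = f(0.070000, 0.434900) = -0.808914
  p ← 0.500000 + 0.14·(-0.808914) = 0.386752
x=0.140000, p=0.386752:
  k1 = f(0.140000, 0.386752) = -0.719359
  k2 = f(0.210000, 0.336397) = -0.625698
  p ← 0.386752 + 0.14·(-0.625698) = 0.299154
x=0.280000, p=0.299154:
  k1 = f(0.280000, 0.299154) = -0.556427
  k2 = f(0.350000, 0.260204) = -0.483980
  p ← 0.299154 + 0.14·(-0.483980) = 0.231397
p(0.42) ≈ 0.2314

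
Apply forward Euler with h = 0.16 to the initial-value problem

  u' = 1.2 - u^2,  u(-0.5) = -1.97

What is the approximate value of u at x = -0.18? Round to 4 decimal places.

-3.1277

Euler: u_{n+1} = u_n + h·f(x_n, u_n).
x=-0.500000, u=-1.970000: f=-2.680900 → u ← -1.970000 + 0.16·(-2.680900) = -2.398944
x=-0.340000, u=-2.398944: f=-4.554932 → u ← -2.398944 + 0.16·(-4.554932) = -3.127733
u(-0.18) ≈ -3.1277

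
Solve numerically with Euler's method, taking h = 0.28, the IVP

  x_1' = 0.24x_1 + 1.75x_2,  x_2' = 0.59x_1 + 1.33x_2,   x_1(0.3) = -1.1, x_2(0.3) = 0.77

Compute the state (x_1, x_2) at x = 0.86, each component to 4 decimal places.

-0.4214, 1.0693

Euler on (x_1,x_2): x_1_{n+1} = x_1_n + h·x_1', x_2_{n+1} = x_2_n + h·x_2'.
0.300000: (-1.100000, 0.770000); f=(1.083500, 0.375100) → (-0.796620, 0.875028)
0.580000: (-0.796620, 0.875028); f=(1.340110, 0.693781) → (-0.421389, 1.069287)
(x_1(0.86), x_2(0.86)) ≈ (-0.4214, 1.0693)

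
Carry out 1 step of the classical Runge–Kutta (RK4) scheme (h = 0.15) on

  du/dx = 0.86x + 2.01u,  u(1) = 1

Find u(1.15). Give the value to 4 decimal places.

1.5131

RK4: k1 = f(x_n, u_n); k2 = f(x_n + h/2, u_n + (h/2)·k1); k3 = f(x_n + h/2, u_n + (h/2)·k2); k4 = f(x_n + h, u_n + h·k3); u_{n+1} = u_n + (h/6)·(k1 + 2k2 + 2k3 + k4).
x=1.000000, u=1.000000:
  k1 = f(1.000000, 1.000000) = 2.870000
  k2 = f(1.075000, 1.215250) = 3.367152
  k3 = f(1.075000, 1.252536) = 3.442098
  k4 = f(1.150000, 1.516315) = 4.036793
  u ← 1.000000 + (0.15/6)·(k1 + 2k2 + 2k3 + k4) = 1.513132
u(1.15) ≈ 1.5131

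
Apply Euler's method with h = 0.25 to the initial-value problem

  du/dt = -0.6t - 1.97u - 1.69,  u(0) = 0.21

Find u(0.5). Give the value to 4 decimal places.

-0.6203

Euler: u_{n+1} = u_n + h·f(t_n, u_n).
t=0.000000, u=0.210000: f=-2.103700 → u ← 0.210000 + 0.25·(-2.103700) = -0.315925
t=0.250000, u=-0.315925: f=-1.217628 → u ← -0.315925 + 0.25·(-1.217628) = -0.620332
u(0.5) ≈ -0.6203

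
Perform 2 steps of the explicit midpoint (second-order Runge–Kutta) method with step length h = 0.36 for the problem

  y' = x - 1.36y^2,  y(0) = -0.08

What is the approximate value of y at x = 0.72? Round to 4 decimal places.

Midpoint: k1 = f(x_n, y_n); k2 = f(x_n + h/2, y_n + (h/2)·k1); y_{n+1} = y_n + h·k2.
x=0.000000, y=-0.080000:
  k1 = f(0.000000, -0.080000) = -0.008704
  k2 = f(0.180000, -0.081567) = 0.170952
  y ← -0.080000 + 0.36·0.170952 = -0.018457
x=0.360000, y=-0.018457:
  k1 = f(0.360000, -0.018457) = 0.359537
  k2 = f(0.540000, 0.046259) = 0.537090
  y ← -0.018457 + 0.36·0.537090 = 0.174895
y(0.72) ≈ 0.1749

0.1749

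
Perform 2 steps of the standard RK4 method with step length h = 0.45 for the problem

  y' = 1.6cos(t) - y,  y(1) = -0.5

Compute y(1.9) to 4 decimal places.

RK4: k1 = f(t_n, y_n); k2 = f(t_n + h/2, y_n + (h/2)·k1); k3 = f(t_n + h/2, y_n + (h/2)·k2); k4 = f(t_n + h, y_n + h·k3); y_{n+1} = y_n + (h/6)·(k1 + 2k2 + 2k3 + k4).
t=1.000000, y=-0.500000:
  k1 = f(1.000000, -0.500000) = 1.364484
  k2 = f(1.225000, -0.192991) = 0.735305
  k3 = f(1.225000, -0.334556) = 0.876870
  k4 = f(1.450000, -0.105409) = 0.298213
  y ← -0.500000 + (0.45/6)·(k1 + 2k2 + 2k3 + k4) = -0.133472
t=1.450000, y=-0.133472:
  k1 = f(1.450000, -0.133472) = 0.326276
  k2 = f(1.675000, -0.060059) = -0.106365
  k3 = f(1.675000, -0.157404) = -0.009021
  k4 = f(1.900000, -0.137531) = -0.379732
  y ← -0.133472 + (0.45/6)·(k1 + 2k2 + 2k3 + k4) = -0.154789
y(1.9) ≈ -0.1548

-0.1548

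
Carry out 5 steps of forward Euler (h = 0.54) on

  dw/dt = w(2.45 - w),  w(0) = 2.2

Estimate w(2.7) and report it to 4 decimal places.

Euler: w_{n+1} = w_n + h·f(t_n, w_n).
t=0.000000, w=2.200000: f=0.550000 → w ← 2.200000 + 0.54·0.550000 = 2.497000
t=0.540000, w=2.497000: f=-0.117359 → w ← 2.497000 + 0.54·(-0.117359) = 2.433626
t=1.080000, w=2.433626: f=0.039848 → w ← 2.433626 + 0.54·0.039848 = 2.455144
t=1.620000, w=2.455144: f=-0.012629 → w ← 2.455144 + 0.54·(-0.012629) = 2.448324
t=2.160000, w=2.448324: f=0.004103 → w ← 2.448324 + 0.54·0.004103 = 2.450540
w(2.7) ≈ 2.4505

2.4505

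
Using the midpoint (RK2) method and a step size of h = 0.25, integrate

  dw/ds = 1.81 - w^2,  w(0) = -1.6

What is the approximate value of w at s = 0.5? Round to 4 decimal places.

-2.4866

Midpoint: k1 = f(s_n, w_n); k2 = f(s_n + h/2, w_n + (h/2)·k1); w_{n+1} = w_n + h·k2.
s=0.000000, w=-1.600000:
  k1 = f(0.000000, -1.600000) = -0.750000
  k2 = f(0.125000, -1.693750) = -1.058789
  w ← -1.600000 + 0.25·(-1.058789) = -1.864697
s=0.250000, w=-1.864697:
  k1 = f(0.250000, -1.864697) = -1.667096
  k2 = f(0.375000, -2.073084) = -2.487678
  w ← -1.864697 + 0.25·(-2.487678) = -2.486617
w(0.5) ≈ -2.4866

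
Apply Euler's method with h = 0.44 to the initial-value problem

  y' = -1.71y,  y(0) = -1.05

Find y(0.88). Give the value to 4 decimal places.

Euler: y_{n+1} = y_n + h·f(x_n, y_n).
x=0.000000, y=-1.050000: f=1.795500 → y ← -1.050000 + 0.44·1.795500 = -0.259980
x=0.440000, y=-0.259980: f=0.444566 → y ← -0.259980 + 0.44·0.444566 = -0.064371
y(0.88) ≈ -0.0644

-0.0644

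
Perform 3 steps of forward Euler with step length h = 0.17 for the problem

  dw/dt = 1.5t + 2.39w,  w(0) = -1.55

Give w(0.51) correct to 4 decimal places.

Euler: w_{n+1} = w_n + h·f(t_n, w_n).
t=0.000000, w=-1.550000: f=-3.704500 → w ← -1.550000 + 0.17·(-3.704500) = -2.179765
t=0.170000, w=-2.179765: f=-4.954638 → w ← -2.179765 + 0.17·(-4.954638) = -3.022054
t=0.340000, w=-3.022054: f=-6.712708 → w ← -3.022054 + 0.17·(-6.712708) = -4.163214
w(0.51) ≈ -4.1632

-4.1632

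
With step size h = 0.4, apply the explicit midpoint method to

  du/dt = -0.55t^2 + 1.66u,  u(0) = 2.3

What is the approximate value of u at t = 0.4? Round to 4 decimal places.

4.3254

Midpoint: k1 = f(t_n, u_n); k2 = f(t_n + h/2, u_n + (h/2)·k1); u_{n+1} = u_n + h·k2.
t=0.000000, u=2.300000:
  k1 = f(0.000000, 2.300000) = 3.818000
  k2 = f(0.200000, 3.063600) = 5.063576
  u ← 2.300000 + 0.4·5.063576 = 4.325430
u(0.4) ≈ 4.3254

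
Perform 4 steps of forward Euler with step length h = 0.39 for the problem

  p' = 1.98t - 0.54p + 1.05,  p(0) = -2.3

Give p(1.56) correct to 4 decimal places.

Euler: p_{n+1} = p_n + h·f(t_n, p_n).
t=0.000000, p=-2.300000: f=2.292000 → p ← -2.300000 + 0.39·2.292000 = -1.406120
t=0.390000, p=-1.406120: f=2.581505 → p ← -1.406120 + 0.39·2.581505 = -0.399333
t=0.780000, p=-0.399333: f=2.810040 → p ← -0.399333 + 0.39·2.810040 = 0.696582
t=1.170000, p=0.696582: f=2.990445 → p ← 0.696582 + 0.39·2.990445 = 1.862856
p(1.56) ≈ 1.8629

1.8629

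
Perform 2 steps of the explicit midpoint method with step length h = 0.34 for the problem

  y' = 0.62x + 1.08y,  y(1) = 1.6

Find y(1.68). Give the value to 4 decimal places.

4.0725

Midpoint: k1 = f(x_n, y_n); k2 = f(x_n + h/2, y_n + (h/2)·k1); y_{n+1} = y_n + h·k2.
x=1.000000, y=1.600000:
  k1 = f(1.000000, 1.600000) = 2.348000
  k2 = f(1.170000, 1.999160) = 2.884493
  y ← 1.600000 + 0.34·2.884493 = 2.580728
x=1.340000, y=2.580728:
  k1 = f(1.340000, 2.580728) = 3.617986
  k2 = f(1.510000, 3.195785) = 4.387648
  y ← 2.580728 + 0.34·4.387648 = 4.072528
y(1.68) ≈ 4.0725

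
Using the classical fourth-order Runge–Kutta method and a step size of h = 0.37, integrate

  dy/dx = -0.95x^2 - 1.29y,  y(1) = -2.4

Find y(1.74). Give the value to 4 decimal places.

RK4: k1 = f(x_n, y_n); k2 = f(x_n + h/2, y_n + (h/2)·k1); k3 = f(x_n + h/2, y_n + (h/2)·k2); k4 = f(x_n + h, y_n + h·k3); y_{n+1} = y_n + (h/6)·(k1 + 2k2 + 2k3 + k4).
x=1.000000, y=-2.400000:
  k1 = f(1.000000, -2.400000) = 2.146000
  k2 = f(1.185000, -2.002990) = 1.249843
  k3 = f(1.185000, -2.168779) = 1.463711
  k4 = f(1.370000, -1.858427) = 0.614316
  y ← -2.400000 + (0.37/6)·(k1 + 2k2 + 2k3 + k4) = -1.895109
x=1.370000, y=-1.895109:
  k1 = f(1.370000, -1.895109) = 0.661635
  k2 = f(1.555000, -1.772706) = -0.010333
  k3 = f(1.555000, -1.897020) = 0.150033
  k4 = f(1.740000, -1.839597) = -0.503140
  y ← -1.895109 + (0.37/6)·(k1 + 2k2 + 2k3 + k4) = -1.868105
y(1.74) ≈ -1.8681

-1.8681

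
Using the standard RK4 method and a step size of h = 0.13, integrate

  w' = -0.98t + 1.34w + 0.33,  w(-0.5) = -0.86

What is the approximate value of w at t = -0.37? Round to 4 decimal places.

-0.9160

RK4: k1 = f(t_n, w_n); k2 = f(t_n + h/2, w_n + (h/2)·k1); k3 = f(t_n + h/2, w_n + (h/2)·k2); k4 = f(t_n + h, w_n + h·k3); w_{n+1} = w_n + (h/6)·(k1 + 2k2 + 2k3 + k4).
t=-0.500000, w=-0.860000:
  k1 = f(-0.500000, -0.860000) = -0.332400
  k2 = f(-0.435000, -0.881606) = -0.425052
  k3 = f(-0.435000, -0.887628) = -0.433122
  k4 = f(-0.370000, -0.916306) = -0.535250
  w ← -0.860000 + (0.13/6)·(k1 + 2k2 + 2k3 + k4) = -0.915987
w(-0.37) ≈ -0.9160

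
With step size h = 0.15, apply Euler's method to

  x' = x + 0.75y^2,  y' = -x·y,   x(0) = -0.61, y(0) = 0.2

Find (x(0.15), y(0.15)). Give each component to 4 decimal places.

-0.6970, 0.2183

Euler on (x,y): x_{n+1} = x_n + h·x', y_{n+1} = y_n + h·y'.
0.000000: (-0.610000, 0.200000); f=(-0.580000, 0.122000) → (-0.697000, 0.218300)
(x(0.15), y(0.15)) ≈ (-0.6970, 0.2183)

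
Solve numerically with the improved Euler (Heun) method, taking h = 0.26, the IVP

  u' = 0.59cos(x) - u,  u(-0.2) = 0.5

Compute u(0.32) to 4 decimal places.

Heun: k1 = f(x_n, u_n); k2 = f(x_n + h, u_n + h·k1); u_{n+1} = u_n + (h/2)·(k1 + k2).
x=-0.200000, u=0.500000:
  k1 = f(-0.200000, 0.500000) = 0.078239
  k2 = f(0.060000, 0.520342) = 0.068596
  u ← 0.500000 + (0.26/2)·(0.078239 + 0.068596) = 0.519089
x=0.060000, u=0.519089:
  k1 = f(0.060000, 0.519089) = 0.069850
  k2 = f(0.320000, 0.537250) = 0.022799
  u ← 0.519089 + (0.26/2)·(0.069850 + 0.022799) = 0.531133
u(0.32) ≈ 0.5311

0.5311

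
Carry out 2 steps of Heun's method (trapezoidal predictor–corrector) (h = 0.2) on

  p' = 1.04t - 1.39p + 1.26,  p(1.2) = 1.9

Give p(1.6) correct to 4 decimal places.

1.9321

Heun: k1 = f(t_n, p_n); k2 = f(t_n + h, p_n + h·k1); p_{n+1} = p_n + (h/2)·(k1 + k2).
t=1.200000, p=1.900000:
  k1 = f(1.200000, 1.900000) = -0.133000
  k2 = f(1.400000, 1.873400) = 0.111974
  p ← 1.900000 + (0.2/2)·(-0.133000 + 0.111974) = 1.897897
t=1.400000, p=1.897897:
  k1 = f(1.400000, 1.897897) = 0.077923
  k2 = f(1.600000, 1.913482) = 0.264260
  p ← 1.897897 + (0.2/2)·(0.077923 + 0.264260) = 1.932116
p(1.6) ≈ 1.9321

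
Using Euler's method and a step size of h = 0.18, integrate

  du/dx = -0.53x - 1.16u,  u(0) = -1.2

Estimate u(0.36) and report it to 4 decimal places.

-0.7684

Euler: u_{n+1} = u_n + h·f(x_n, u_n).
x=0.000000, u=-1.200000: f=1.392000 → u ← -1.200000 + 0.18·1.392000 = -0.949440
x=0.180000, u=-0.949440: f=1.005950 → u ← -0.949440 + 0.18·1.005950 = -0.768369
u(0.36) ≈ -0.7684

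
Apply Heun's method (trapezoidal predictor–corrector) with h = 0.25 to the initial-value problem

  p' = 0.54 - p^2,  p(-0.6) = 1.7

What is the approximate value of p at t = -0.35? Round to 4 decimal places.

1.3190

Heun: k1 = f(t_n, p_n); k2 = f(t_n + h, p_n + h·k1); p_{n+1} = p_n + (h/2)·(k1 + k2).
t=-0.600000, p=1.700000:
  k1 = f(-0.600000, 1.700000) = -2.350000
  k2 = f(-0.350000, 1.112500) = -0.697656
  p ← 1.700000 + (0.25/2)·(-2.350000 + (-0.697656)) = 1.319043
p(-0.35) ≈ 1.3190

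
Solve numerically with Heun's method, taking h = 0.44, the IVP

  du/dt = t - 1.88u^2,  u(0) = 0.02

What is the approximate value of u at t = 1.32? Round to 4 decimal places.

Heun: k1 = f(t_n, u_n); k2 = f(t_n + h, u_n + h·k1); u_{n+1} = u_n + (h/2)·(k1 + k2).
t=0.000000, u=0.020000:
  k1 = f(0.000000, 0.020000) = -0.000752
  k2 = f(0.440000, 0.019669) = 0.439273
  u ← 0.020000 + (0.44/2)·(-0.000752 + 0.439273) = 0.116475
t=0.440000, u=0.116475:
  k1 = f(0.440000, 0.116475) = 0.414495
  k2 = f(0.880000, 0.298852) = 0.712092
  u ← 0.116475 + (0.44/2)·(0.414495 + 0.712092) = 0.364324
t=0.880000, u=0.364324:
  k1 = f(0.880000, 0.364324) = 0.630464
  k2 = f(1.320000, 0.641728) = 0.545788
  u ← 0.364324 + (0.44/2)·(0.630464 + 0.545788) = 0.623099
u(1.32) ≈ 0.6231

0.6231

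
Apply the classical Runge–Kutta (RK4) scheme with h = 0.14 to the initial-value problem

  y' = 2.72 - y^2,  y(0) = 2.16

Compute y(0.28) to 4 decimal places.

1.8349

RK4: k1 = f(s_n, y_n); k2 = f(s_n + h/2, y_n + (h/2)·k1); k3 = f(s_n + h/2, y_n + (h/2)·k2); k4 = f(s_n + h, y_n + h·k3); y_{n+1} = y_n + (h/6)·(k1 + 2k2 + 2k3 + k4).
s=0.000000, y=2.160000:
  k1 = f(0.000000, 2.160000) = -1.945600
  k2 = f(0.070000, 2.023808) = -1.375799
  k3 = f(0.070000, 2.063694) = -1.538833
  k4 = f(0.140000, 1.944563) = -1.061327
  y ← 2.160000 + (0.14/6)·(k1 + 2k2 + 2k3 + k4) = 1.953822
s=0.140000, y=1.953822:
  k1 = f(0.140000, 1.953822) = -1.097421
  k2 = f(0.210000, 1.877003) = -0.803139
  k3 = f(0.210000, 1.897602) = -0.880895
  k4 = f(0.280000, 1.830497) = -0.630719
  y ← 1.953822 + (0.14/6)·(k1 + 2k2 + 2k3 + k4) = 1.834911
y(0.28) ≈ 1.8349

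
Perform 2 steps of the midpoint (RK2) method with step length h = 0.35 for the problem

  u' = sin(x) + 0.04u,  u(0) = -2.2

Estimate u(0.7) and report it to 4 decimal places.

Midpoint: k1 = f(x_n, u_n); k2 = f(x_n + h/2, u_n + (h/2)·k1); u_{n+1} = u_n + h·k2.
x=0.000000, u=-2.200000:
  k1 = f(0.000000, -2.200000) = -0.088000
  k2 = f(0.175000, -2.215400) = 0.085492
  u ← -2.200000 + 0.35·0.085492 = -2.170078
x=0.350000, u=-2.170078:
  k1 = f(0.350000, -2.170078) = 0.256095
  k2 = f(0.525000, -2.125261) = 0.416203
  u ← -2.170078 + 0.35·0.416203 = -2.024407
u(0.7) ≈ -2.0244

-2.0244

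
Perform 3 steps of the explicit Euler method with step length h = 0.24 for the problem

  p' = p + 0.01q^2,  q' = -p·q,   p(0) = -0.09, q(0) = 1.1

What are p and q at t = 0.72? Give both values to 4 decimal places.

-0.1602, 1.1895

Euler on (p,q): p_{n+1} = p_n + h·p', q_{n+1} = q_n + h·q'.
0.000000: (-0.090000, 1.100000); f=(-0.077900, 0.099000) → (-0.108696, 1.123760)
0.240000: (-0.108696, 1.123760); f=(-0.096068, 0.122148) → (-0.131752, 1.153076)
0.480000: (-0.131752, 1.153076); f=(-0.118456, 0.151920) → (-0.160182, 1.189536)
(p(0.72), q(0.72)) ≈ (-0.1602, 1.1895)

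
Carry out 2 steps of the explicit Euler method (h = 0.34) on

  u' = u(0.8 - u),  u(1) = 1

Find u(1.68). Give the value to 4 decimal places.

Euler: u_{n+1} = u_n + h·f(x_n, u_n).
x=1.000000, u=1.000000: f=-0.200000 → u ← 1.000000 + 0.34·(-0.200000) = 0.932000
x=1.340000, u=0.932000: f=-0.123024 → u ← 0.932000 + 0.34·(-0.123024) = 0.890172
u(1.68) ≈ 0.8902

0.8902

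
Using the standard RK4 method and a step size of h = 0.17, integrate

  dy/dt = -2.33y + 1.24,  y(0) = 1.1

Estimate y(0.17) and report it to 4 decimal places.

0.9143

RK4: k1 = f(t_n, y_n); k2 = f(t_n + h/2, y_n + (h/2)·k1); k3 = f(t_n + h/2, y_n + (h/2)·k2); k4 = f(t_n + h, y_n + h·k3); y_{n+1} = y_n + (h/6)·(k1 + 2k2 + 2k3 + k4).
t=0.000000, y=1.100000:
  k1 = f(0.000000, 1.100000) = -1.323000
  k2 = f(0.085000, 0.987545) = -1.060980
  k3 = f(0.085000, 1.009817) = -1.112873
  k4 = f(0.170000, 0.910812) = -0.882191
  y ← 1.100000 + (0.17/6)·(k1 + 2k2 + 2k3 + k4) = 0.914335
y(0.17) ≈ 0.9143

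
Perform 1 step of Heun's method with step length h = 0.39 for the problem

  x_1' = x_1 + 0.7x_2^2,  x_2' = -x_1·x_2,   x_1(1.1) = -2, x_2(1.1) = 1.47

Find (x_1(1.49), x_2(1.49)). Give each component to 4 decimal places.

-1.5875, 3.1608

Heun on (x_1,x_2): k1 = f(x_n, state_n); k2 = f(x_n + h, state_n + h·k1); state_{n+1} = state_n + (h/2)·(k1 + k2).
1.100000: (-2.000000, 1.470000)
  k1 = (-0.487370, 2.940000)
  predictor → (-2.190074, 2.616600)
  k2 = (2.602543, 5.730548)
  → (-1.587541, 3.160757)
(x_1(1.49), x_2(1.49)) ≈ (-1.5875, 3.1608)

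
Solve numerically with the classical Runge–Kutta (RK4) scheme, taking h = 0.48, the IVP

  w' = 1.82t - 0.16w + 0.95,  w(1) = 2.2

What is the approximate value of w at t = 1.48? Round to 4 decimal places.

RK4: k1 = f(t_n, w_n); k2 = f(t_n + h/2, w_n + (h/2)·k1); k3 = f(t_n + h/2, w_n + (h/2)·k2); k4 = f(t_n + h, w_n + h·k3); w_{n+1} = w_n + (h/6)·(k1 + 2k2 + 2k3 + k4).
t=1.000000, w=2.200000:
  k1 = f(1.000000, 2.200000) = 2.418000
  k2 = f(1.240000, 2.780320) = 2.761949
  k3 = f(1.240000, 2.862868) = 2.748741
  k4 = f(1.480000, 3.519396) = 3.080497
  w ← 2.200000 + (0.48/6)·(k1 + 2k2 + 2k3 + k4) = 3.521590
w(1.48) ≈ 3.5216

3.5216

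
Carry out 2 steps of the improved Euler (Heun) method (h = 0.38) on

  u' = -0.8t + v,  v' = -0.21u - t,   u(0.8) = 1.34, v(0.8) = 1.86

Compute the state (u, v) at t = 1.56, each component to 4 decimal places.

Heun on (u,v): k1 = f(t_n, state_n); k2 = f(t_n + h, state_n + h·k1); state_{n+1} = state_n + (h/2)·(k1 + k2).
0.800000: (1.340000, 1.860000)
  k1 = (1.220000, -1.081400)
  predictor → (1.803600, 1.449068)
  k2 = (0.505068, -1.558756)
  → (1.667763, 1.358370)
1.180000: (1.667763, 1.358370)
  k1 = (0.414370, -1.530230)
  predictor → (1.825224, 0.776883)
  k2 = (-0.471117, -1.943297)
  → (1.656981, 0.698400)
(u(1.56), v(1.56)) ≈ (1.6570, 0.6984)

1.6570, 0.6984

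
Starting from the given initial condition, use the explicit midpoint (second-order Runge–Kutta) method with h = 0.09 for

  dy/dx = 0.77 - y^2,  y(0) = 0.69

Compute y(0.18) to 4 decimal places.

Midpoint: k1 = f(x_n, y_n); k2 = f(x_n + h/2, y_n + (h/2)·k1); y_{n+1} = y_n + h·k2.
x=0.000000, y=0.690000:
  k1 = f(0.000000, 0.690000) = 0.293900
  k2 = f(0.045000, 0.703225) = 0.275474
  y ← 0.690000 + 0.09·0.275474 = 0.714793
x=0.090000, y=0.714793:
  k1 = f(0.090000, 0.714793) = 0.259071
  k2 = f(0.135000, 0.726451) = 0.242269
  y ← 0.714793 + 0.09·0.242269 = 0.736597
y(0.18) ≈ 0.7366

0.7366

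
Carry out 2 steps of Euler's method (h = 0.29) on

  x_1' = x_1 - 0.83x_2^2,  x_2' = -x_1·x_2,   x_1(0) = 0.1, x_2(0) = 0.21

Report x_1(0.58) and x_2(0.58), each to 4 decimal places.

0.1427, 0.1969

Euler on (x_1,x_2): x_1_{n+1} = x_1_n + h·x_1', x_2_{n+1} = x_2_n + h·x_2'.
0.000000: (0.100000, 0.210000); f=(0.063397, -0.021000) → (0.118385, 0.203910)
0.290000: (0.118385, 0.203910); f=(0.083874, -0.024140) → (0.142709, 0.196909)
(x_1(0.58), x_2(0.58)) ≈ (0.1427, 0.1969)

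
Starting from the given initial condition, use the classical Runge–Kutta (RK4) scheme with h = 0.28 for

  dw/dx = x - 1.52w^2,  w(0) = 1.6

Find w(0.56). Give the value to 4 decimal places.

RK4: k1 = f(x_n, w_n); k2 = f(x_n + h/2, w_n + (h/2)·k1); k3 = f(x_n + h/2, w_n + (h/2)·k2); k4 = f(x_n + h, w_n + h·k3); w_{n+1} = w_n + (h/6)·(k1 + 2k2 + 2k3 + k4).
x=0.000000, w=1.600000:
  k1 = f(0.000000, 1.600000) = -3.891200
  k2 = f(0.140000, 1.055232) = -1.552542
  k3 = f(0.140000, 1.382644) = -2.765791
  k4 = f(0.280000, 0.825578) = -0.756001
  w ← 1.600000 + (0.28/6)·(k1 + 2k2 + 2k3 + k4) = 0.980086
x=0.280000, w=0.980086:
  k1 = f(0.280000, 0.980086) = -1.180065
  k2 = f(0.420000, 0.814877) = -0.589318
  k3 = f(0.420000, 0.897582) = -0.804592
  k4 = f(0.560000, 0.754800) = -0.305980
  w ← 0.980086 + (0.28/6)·(k1 + 2k2 + 2k3 + k4) = 0.780639
w(0.56) ≈ 0.7806

0.7806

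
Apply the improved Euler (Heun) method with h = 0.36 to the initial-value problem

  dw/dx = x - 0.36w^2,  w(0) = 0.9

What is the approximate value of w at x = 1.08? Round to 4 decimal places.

1.1488

Heun: k1 = f(x_n, w_n); k2 = f(x_n + h, w_n + h·k1); w_{n+1} = w_n + (h/2)·(k1 + k2).
x=0.000000, w=0.900000:
  k1 = f(0.000000, 0.900000) = -0.291600
  k2 = f(0.360000, 0.795024) = 0.132457
  w ← 0.900000 + (0.36/2)·(-0.291600 + 0.132457) = 0.871354
x=0.360000, w=0.871354:
  k1 = f(0.360000, 0.871354) = 0.086667
  k2 = f(0.720000, 0.902554) = 0.426742
  w ← 0.871354 + (0.36/2)·(0.086667 + 0.426742) = 0.963768
x=0.720000, w=0.963768:
  k1 = f(0.720000, 0.963768) = 0.385614
  k2 = f(1.080000, 1.102589) = 0.642347
  w ← 0.963768 + (0.36/2)·(0.385614 + 0.642347) = 1.148801
w(1.08) ≈ 1.1488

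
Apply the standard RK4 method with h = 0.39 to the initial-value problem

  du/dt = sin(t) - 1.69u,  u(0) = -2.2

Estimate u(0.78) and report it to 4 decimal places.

RK4: k1 = f(t_n, u_n); k2 = f(t_n + h/2, u_n + (h/2)·k1); k3 = f(t_n + h/2, u_n + (h/2)·k2); k4 = f(t_n + h, u_n + h·k3); u_{n+1} = u_n + (h/6)·(k1 + 2k2 + 2k3 + k4).
t=0.000000, u=-2.200000:
  k1 = f(0.000000, -2.200000) = 3.718000
  k2 = f(0.195000, -1.474990) = 2.686500
  k3 = f(0.195000, -1.676133) = 3.026431
  k4 = f(0.390000, -1.019692) = 2.103468
  u ← -2.200000 + (0.39/6)·(k1 + 2k2 + 2k3 + k4) = -1.078924
t=0.390000, u=-1.078924:
  k1 = f(0.390000, -1.078924) = 2.203569
  k2 = f(0.585000, -0.649228) = 1.649394
  k3 = f(0.585000, -0.757292) = 1.832023
  k4 = f(0.780000, -0.364435) = 1.319174
  u ← -1.078924 + (0.39/6)·(k1 + 2k2 + 2k3 + k4) = -0.397361
u(0.78) ≈ -0.3974

-0.3974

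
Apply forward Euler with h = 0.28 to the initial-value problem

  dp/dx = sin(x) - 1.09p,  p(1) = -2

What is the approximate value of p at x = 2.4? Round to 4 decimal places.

Euler: p_{n+1} = p_n + h·f(x_n, p_n).
x=1.000000, p=-2.000000: f=3.021471 → p ← -2.000000 + 0.28·3.021471 = -1.153988
x=1.280000, p=-1.153988: f=2.215863 → p ← -1.153988 + 0.28·2.215863 = -0.533547
x=1.560000, p=-0.533547: f=1.581507 → p ← -0.533547 + 0.28·1.581507 = -0.090724
x=1.840000, p=-0.090724: f=1.062873 → p ← -0.090724 + 0.28·1.062873 = 0.206880
x=2.120000, p=0.206880: f=0.627441 → p ← 0.206880 + 0.28·0.627441 = 0.382563
p(2.4) ≈ 0.3826

0.3826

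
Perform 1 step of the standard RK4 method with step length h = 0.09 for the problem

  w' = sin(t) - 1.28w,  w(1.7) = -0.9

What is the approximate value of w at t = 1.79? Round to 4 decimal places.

-0.7184

RK4: k1 = f(t_n, w_n); k2 = f(t_n + h/2, w_n + (h/2)·k1); k3 = f(t_n + h/2, w_n + (h/2)·k2); k4 = f(t_n + h, w_n + h·k3); w_{n+1} = w_n + (h/6)·(k1 + 2k2 + 2k3 + k4).
t=1.700000, w=-0.900000:
  k1 = f(1.700000, -0.900000) = 2.143665
  k2 = f(1.745000, -0.803535) = 2.013390
  k3 = f(1.745000, -0.809397) = 2.020894
  k4 = f(1.790000, -0.718120) = 1.895264
  w ← -0.900000 + (0.09/6)·(k1 + 2k2 + 2k3 + k4) = -0.718388
w(1.79) ≈ -0.7184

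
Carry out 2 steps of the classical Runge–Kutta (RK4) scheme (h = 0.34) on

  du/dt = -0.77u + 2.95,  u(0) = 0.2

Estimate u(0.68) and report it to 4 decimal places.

RK4: k1 = f(t_n, u_n); k2 = f(t_n + h/2, u_n + (h/2)·k1); k3 = f(t_n + h/2, u_n + (h/2)·k2); k4 = f(t_n + h, u_n + h·k3); u_{n+1} = u_n + (h/6)·(k1 + 2k2 + 2k3 + k4).
t=0.000000, u=0.200000:
  k1 = f(0.000000, 0.200000) = 2.796000
  k2 = f(0.170000, 0.675320) = 2.430004
  k3 = f(0.170000, 0.613101) = 2.477913
  k4 = f(0.340000, 1.042490) = 2.147282
  u ← 0.200000 + (0.34/6)·(k1 + 2k2 + 2k3 + k4) = 1.036350
t=0.340000, u=1.036350:
  k1 = f(0.340000, 1.036350) = 2.152011
  k2 = f(0.510000, 1.402192) = 1.870312
  k3 = f(0.510000, 1.354303) = 1.907187
  k4 = f(0.680000, 1.684793) = 1.652709
  u ← 1.036350 + (0.34/6)·(k1 + 2k2 + 2k3 + k4) = 1.680067
u(0.68) ≈ 1.6801

1.6801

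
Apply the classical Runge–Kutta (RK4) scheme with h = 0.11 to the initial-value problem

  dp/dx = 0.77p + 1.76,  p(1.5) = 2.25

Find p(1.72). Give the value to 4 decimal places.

RK4: k1 = f(x_n, p_n); k2 = f(x_n + h/2, p_n + (h/2)·k1); k3 = f(x_n + h/2, p_n + (h/2)·k2); k4 = f(x_n + h, p_n + h·k3); p_{n+1} = p_n + (h/6)·(k1 + 2k2 + 2k3 + k4).
x=1.500000, p=2.250000:
  k1 = f(1.500000, 2.250000) = 3.492500
  k2 = f(1.555000, 2.442087) = 3.640407
  k3 = f(1.555000, 2.450222) = 3.646671
  k4 = f(1.610000, 2.651134) = 3.801373
  p ← 2.250000 + (0.11/6)·(k1 + 2k2 + 2k3 + k4) = 2.650914
x=1.610000, p=2.650914:
  k1 = f(1.610000, 2.650914) = 3.801204
  k2 = f(1.665000, 2.859980) = 3.962185
  k3 = f(1.665000, 2.868834) = 3.969002
  k4 = f(1.720000, 3.087504) = 4.137378
  p ← 2.650914 + (0.11/6)·(k1 + 2k2 + 2k3 + k4) = 3.087265
p(1.72) ≈ 3.0873

3.0873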